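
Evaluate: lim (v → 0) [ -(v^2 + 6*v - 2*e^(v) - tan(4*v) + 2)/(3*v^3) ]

65/9

Substitution gives 0/0; apply L'Hôpital's rule 3 times.
After differentiating numerator and denominator 3 times the quotient is (-2*e^(v) - 384*tan(4*v)^4 - 512*tan(4*v)^2 - 128)/(-18); at v = 0 this is 65/9.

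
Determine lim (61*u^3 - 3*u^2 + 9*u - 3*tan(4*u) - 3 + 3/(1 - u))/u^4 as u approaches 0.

3

Substitution gives 0/0; apply L'Hôpital's rule 4 times.
After differentiating numerator and denominator 4 times the quotient is (-6144*tan(4*u)^3/cos(4*u)^2 - 12288*tan(4*u)/cos(4*u)^4 - 72/(u - 1)^5)/(24); at u = 0 this is 3.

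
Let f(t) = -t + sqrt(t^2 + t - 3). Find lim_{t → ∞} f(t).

An ∞ − ∞ form. Rationalising with the conjugate, the difference becomes (t - 3) / (√(t^2 + t - 3) + t).
For large t the denominator behaves like 2·t, so the quotient tends to 1/2 = 1/2.

1/2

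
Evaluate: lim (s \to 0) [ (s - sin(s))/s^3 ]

Direct substitution gives 0/0.
Apply L'Hôpital: lim (1 - cos(s))/(3*s^2), still 0/0.
Apply L'Hôpital: lim (sin(s))/(6*s), still 0/0.
After 3 applications of L'Hôpital's rule the quotient is (cos(s))/(6); substituting s = 0 gives 1/6.

1/6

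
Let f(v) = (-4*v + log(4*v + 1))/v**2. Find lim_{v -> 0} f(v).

Direct substitution gives 0/0.
Apply L'Hôpital: lim (-4 + 4/(4*v + 1))/(2*v), still 0/0.
After 2 applications of L'Hôpital's rule the quotient is (-16/(4*v + 1)^2)/(2); substituting v = 0 gives -8.

-8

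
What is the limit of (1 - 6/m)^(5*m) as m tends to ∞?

e^(-30)

Let L be the limit and take ln: ln L = lim (5m)·ln(1 - 6/m) = lim (5m)·(-6/m + O(1/m²)) = -30.
Hence L = e^(-30).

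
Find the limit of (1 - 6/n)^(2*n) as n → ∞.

e^(-12)

Write it as [(1 - 6/n)^n]^(2) · (1 - 6/n)^(0). The bracketed term tends to e^(-6) and the second factor to 1, so the limit is e^(-12).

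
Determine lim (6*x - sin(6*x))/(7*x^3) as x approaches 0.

Direct substitution gives 0/0.
Apply L'Hôpital: lim (6 - 6*cos(6*x))/(21*x^2), still 0/0.
Apply L'Hôpital: lim (36*sin(6*x))/(42*x), still 0/0.
After 3 applications of L'Hôpital's rule the quotient is (216*cos(6*x))/(42); substituting x = 0 gives 36/7.

36/7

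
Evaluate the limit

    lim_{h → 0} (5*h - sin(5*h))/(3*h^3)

125/18

Direct substitution gives 0/0.
Apply L'Hôpital: lim (5 - 5*cos(5*h))/(9*h^2), still 0/0.
Apply L'Hôpital: lim (25*sin(5*h))/(18*h), still 0/0.
After 3 applications of L'Hôpital's rule the quotient is (125*cos(5*h))/(18); substituting h = 0 gives 125/18.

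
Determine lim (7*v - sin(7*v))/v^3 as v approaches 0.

343/6

Direct substitution gives 0/0.
Apply L'Hôpital: lim (7 - 7*cos(7*v))/(3*v^2), still 0/0.
Apply L'Hôpital: lim (49*sin(7*v))/(6*v), still 0/0.
After 3 applications of L'Hôpital's rule the quotient is (343*cos(7*v))/(6); substituting v = 0 gives 343/6.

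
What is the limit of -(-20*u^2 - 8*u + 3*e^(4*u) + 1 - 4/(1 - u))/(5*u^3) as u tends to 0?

Substitution gives 0/0 (the numerator vanishes to order 3).
Expand each term to order u^3: the coefficient of u^3 in 3·e^(4u) is 32 and in -4·1/(1 - u) is -4.
Lower-order terms cancel with the polynomial part, so the numerator is (28)·u^3 + o(u^3), and the limit is (28)/(-5) = -28/5.

-28/5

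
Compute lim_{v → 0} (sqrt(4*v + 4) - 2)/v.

1

A 0/0 form; rationalise with √(4 + 4v) + √4. This collapses the numerator to 4v, leaving 4/(√(4 + 4v) + √4) → 4/(2√4) = 1.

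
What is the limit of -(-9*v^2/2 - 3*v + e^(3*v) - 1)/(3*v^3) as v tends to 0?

Direct substitution gives 0/0.
Apply L'Hôpital: lim (-9*v + 3*e^(3*v) - 3)/(-9*v^2), still 0/0.
Apply L'Hôpital: lim (9*e^(3*v) - 9)/(-18*v), still 0/0.
After 3 applications of L'Hôpital's rule the quotient is (27*e^(3*v))/(-18); substituting v = 0 gives -3/2.

-3/2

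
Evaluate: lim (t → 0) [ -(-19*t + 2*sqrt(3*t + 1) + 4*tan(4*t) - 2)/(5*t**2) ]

9/20

Substitution gives 0/0; apply L'Hôpital's rule 2 times.
After differentiating numerator and denominator 2 times the quotient is (128*tan(4*t)/cos(4*t)^2 - 9/(2*(3*t + 1)^(3/2)))/(-10); at t = 0 this is 9/20.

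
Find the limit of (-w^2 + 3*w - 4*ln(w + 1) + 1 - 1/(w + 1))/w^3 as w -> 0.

-1/3

Substitution gives 0/0 (the numerator vanishes to order 3).
Expand each term to order w^3: the coefficient of w^3 in -4·ln(1 + w) is -4/3 and in −1/(1 + w) is 1.
Lower-order terms cancel with the polynomial part, so the numerator is (-1/3)·w^3 + o(w^3), and the limit is (-1/3)/(1) = -1/3.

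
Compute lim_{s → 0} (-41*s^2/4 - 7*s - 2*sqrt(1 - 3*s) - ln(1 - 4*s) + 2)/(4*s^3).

Substitution gives 0/0 (the numerator vanishes to order 3).
Expand each term to order s^3: the coefficient of s^3 in -2·√(1 - 3s) is 27/8 and in −ln(1 - 4s) is 64/3.
Lower-order terms cancel with the polynomial part, so the numerator is (593/24)·s^3 + o(s^3), and the limit is (593/24)/(4) = 593/96.

593/96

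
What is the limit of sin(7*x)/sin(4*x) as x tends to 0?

7/4

Substitution gives 0/0.
Divide numerator and denominator by x: sin(7x)/x → 7 and sin(4x)/x → 4, so the limit is 1·7/4 = 7/4.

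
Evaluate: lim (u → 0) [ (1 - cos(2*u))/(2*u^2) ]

1

Substitution gives 0/0.
Use (1 − cos θ)/θ² → 1/2 with θ = 2u: the limit is 2²/(2·2) = 1.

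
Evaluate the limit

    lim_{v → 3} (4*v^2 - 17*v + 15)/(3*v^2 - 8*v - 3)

7/10

At v = 3 both the top and bottom vanish — a removable singularity. Factoring out (v - 3) from each leaves (4*v - 5)/(3*v + 1), which at v = 3 equals 7/10.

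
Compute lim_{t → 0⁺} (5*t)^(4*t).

1

Base → 0⁺ and exponent → 0⁺: a 0^0 form.
Take logs: 4t·ln(5t). This is 0·(−∞); rewriting as ln(5t)/(1/(4t)) and applying L'Hôpital gives 0.
Hence the limit is e^0 = 1.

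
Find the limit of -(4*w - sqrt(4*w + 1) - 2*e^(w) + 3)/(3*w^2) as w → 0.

-1/3

Substitution gives 0/0 (the numerator vanishes to order 2).
Expand each term to order w^2: the coefficient of w^2 in -2·e^(w) is -1 and in −√(1 + 4w) is 2.
Lower-order terms cancel with the polynomial part, so the numerator is (1)·w^2 + o(w^2), and the limit is (1)/(-3) = -1/3.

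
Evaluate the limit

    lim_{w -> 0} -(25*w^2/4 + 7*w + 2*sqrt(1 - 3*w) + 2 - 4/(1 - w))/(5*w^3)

59/40

Substitution gives 0/0; apply L'Hôpital's rule 3 times.
After differentiating numerator and denominator 3 times the quotient is (-24/(w - 1)^4 - 81/(4*(1 - 3*w)^(5/2)))/(-30); at w = 0 this is 59/40.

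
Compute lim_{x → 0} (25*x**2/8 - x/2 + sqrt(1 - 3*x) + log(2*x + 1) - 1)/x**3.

47/48

Substitution gives 0/0; apply L'Hôpital's rule 3 times.
After differentiating numerator and denominator 3 times the quotient is (16/(2*x + 1)^3 - 81/(8*(1 - 3*x)^(5/2)))/(6); at x = 0 this is 47/48.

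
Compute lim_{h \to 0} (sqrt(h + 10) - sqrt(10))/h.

√(10)/20

Substitution gives 0/0. Multiply numerator and denominator by the conjugate √(10 + h) + √10.
The numerator becomes (10 + h) − 10 = h, so the expression simplifies to 1/(√(10 + h) + √10).
Letting h → 0 gives 1/(2√10) = √(10)/20.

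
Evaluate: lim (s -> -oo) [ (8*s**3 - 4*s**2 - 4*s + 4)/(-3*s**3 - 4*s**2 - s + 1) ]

-8/3

Numerator and denominator both have degree 3.
Dividing every term by s^3, all lower-order terms vanish and the limit is the ratio of leading coefficients, 8/(-3) = -8/3.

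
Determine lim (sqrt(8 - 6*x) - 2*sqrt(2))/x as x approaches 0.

-3*√(2)/4

Substitution gives 0/0. Multiply numerator and denominator by the conjugate √(8 - 6x) + √8.
The numerator becomes (8 - 6x) − 8 = -6x, so the expression simplifies to -6/(√(8 - 6x) + √8).
Letting x → 0 gives -6/(2√8) = -3*√(2)/4.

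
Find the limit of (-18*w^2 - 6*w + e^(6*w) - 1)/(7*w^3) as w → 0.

Direct substitution gives 0/0.
Apply L'Hôpital: lim (-36*w + 6*e^(6*w) - 6)/(21*w^2), still 0/0.
Apply L'Hôpital: lim (36*e^(6*w) - 36)/(42*w), still 0/0.
After 3 applications of L'Hôpital's rule the quotient is (216*e^(6*w))/(42); substituting w = 0 gives 36/7.

36/7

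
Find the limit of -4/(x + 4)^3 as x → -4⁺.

As x → -4⁺, (x + 4) → 0⁺, so (x + 4)^3 → 0⁺ and -4/(x + 4)^3 → -∞.

-∞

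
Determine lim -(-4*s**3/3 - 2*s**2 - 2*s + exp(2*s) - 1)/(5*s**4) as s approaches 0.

Direct substitution gives 0/0.
Apply L'Hôpital: lim (-4*s^2 - 4*s + 2*e^(2*s) - 2)/(-20*s^3), still 0/0.
Apply L'Hôpital: lim (-8*s + 4*e^(2*s) - 4)/(-60*s^2), still 0/0.
Apply L'Hôpital: lim (8*e^(2*s) - 8)/(-120*s), still 0/0.
After 4 applications of L'Hôpital's rule the quotient is (16*e^(2*s))/(-120); substituting s = 0 gives -2/15.

-2/15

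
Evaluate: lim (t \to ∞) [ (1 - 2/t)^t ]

e^(-2)

Write it as [(1 - 2/t)^t]^(1) · (1 - 2/t)^(0). The bracketed term tends to e^(-2) and the second factor to 1, so the limit is e^(-2).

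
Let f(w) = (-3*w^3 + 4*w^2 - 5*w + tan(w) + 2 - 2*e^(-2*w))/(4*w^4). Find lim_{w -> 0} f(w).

-1/3

Substitution gives 0/0 (the numerator vanishes to order 4).
Expand each term to order w^4: the coefficient of w^4 in tan(w) is 0 and in -2·e^(-2w) is -4/3.
Lower-order terms cancel with the polynomial part, so the numerator is (-4/3)·w^4 + o(w^4), and the limit is (-4/3)/(4) = -1/3.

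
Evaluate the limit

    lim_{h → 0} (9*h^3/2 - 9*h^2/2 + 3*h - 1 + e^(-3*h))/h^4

Direct substitution gives 0/0.
Apply L'Hôpital: lim (27*h^2/2 - 9*h + 3 - 3*e^(-3*h))/(4*h^3), still 0/0.
Apply L'Hôpital: lim (27*h - 9 + 9*e^(-3*h))/(12*h^2), still 0/0.
Apply L'Hôpital: lim (27 - 27*e^(-3*h))/(24*h), still 0/0.
After 4 applications of L'Hôpital's rule the quotient is (81*e^(-3*h))/(24); substituting h = 0 gives 27/8.

27/8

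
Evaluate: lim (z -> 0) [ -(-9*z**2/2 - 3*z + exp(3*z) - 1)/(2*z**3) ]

-9/4

Direct substitution gives 0/0.
Apply L'Hôpital: lim (-9*z + 3*e^(3*z) - 3)/(-6*z^2), still 0/0.
Apply L'Hôpital: lim (9*e^(3*z) - 9)/(-12*z), still 0/0.
After 3 applications of L'Hôpital's rule the quotient is (27*e^(3*z))/(-12); substituting z = 0 gives -9/4.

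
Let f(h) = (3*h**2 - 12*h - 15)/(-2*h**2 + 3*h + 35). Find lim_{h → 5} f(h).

Since h = 5 makes numerator and denominator zero, (h - 5) divides both.
Cancelling it gives (3*h + 3)/(-2*h - 7); now plug in h = 5 to get -18/17.

-18/17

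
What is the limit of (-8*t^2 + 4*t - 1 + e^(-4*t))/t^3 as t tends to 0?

-32/3

Direct substitution gives 0/0.
Apply L'Hôpital: lim (-16*t + 4 - 4*e^(-4*t))/(3*t^2), still 0/0.
Apply L'Hôpital: lim (-16 + 16*e^(-4*t))/(6*t), still 0/0.
After 3 applications of L'Hôpital's rule the quotient is (-64*e^(-4*t))/(6); substituting t = 0 gives -32/3.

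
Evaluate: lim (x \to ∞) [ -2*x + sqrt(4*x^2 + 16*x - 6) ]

An ∞ − ∞ form. Rationalising with the conjugate, the difference becomes (16x - 6) / (√(4*x^2 + 16*x - 6) + 2x).
For large x the denominator behaves like 2·2x, so the quotient tends to 16/4 = 4.

4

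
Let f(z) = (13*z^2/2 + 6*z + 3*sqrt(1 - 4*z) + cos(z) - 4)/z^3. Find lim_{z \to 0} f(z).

-12

Substitution gives 0/0 (the numerator vanishes to order 3).
Expand each term to order z^3: the coefficient of z^3 in cos(z) is 0 and in 3·√(1 - 4z) is -12.
Lower-order terms cancel with the polynomial part, so the numerator is (-12)·z^3 + o(z^3), and the limit is (-12)/(1) = -12.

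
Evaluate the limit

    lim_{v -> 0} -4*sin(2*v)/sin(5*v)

-8/5

Substitution gives 0/0.
Divide numerator and denominator by v: sin(2v)/v → 2 and sin(5v)/v → 5, so the limit is -4·2/5 = -8/5.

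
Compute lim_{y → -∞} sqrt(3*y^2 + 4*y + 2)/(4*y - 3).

For large |y|, √(3*y^2 + 4*y + 2) ≈ √3·|y| and the denominator ≈ 4y.
Since y → −∞, |y| = −y, giving −√3/(4) = -√(3)/4.

-√(3)/4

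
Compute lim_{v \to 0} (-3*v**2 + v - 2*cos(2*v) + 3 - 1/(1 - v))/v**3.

-1

Substitution gives 0/0 (the numerator vanishes to order 3).
Expand each term to order v^3: the coefficient of v^3 in -2·cos(2v) is 0 and in −1/(1 - v) is -1.
Lower-order terms cancel with the polynomial part, so the numerator is (-1)·v^3 + o(v^3), and the limit is (-1)/(1) = -1.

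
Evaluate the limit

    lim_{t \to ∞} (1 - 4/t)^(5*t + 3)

e^(-20)

Let L be the limit and take ln: ln L = lim (5t + 3)·ln(1 - 4/t) = lim (5t + 3)·(-4/t + O(1/t²)) = -20.
Hence L = e^(-20).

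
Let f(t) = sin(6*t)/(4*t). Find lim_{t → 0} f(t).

Substitution gives 0/0.
Write it as (6/4)·sin(6t)/(6t); since sin(u)/u → 1, the limit is 3/2.

3/2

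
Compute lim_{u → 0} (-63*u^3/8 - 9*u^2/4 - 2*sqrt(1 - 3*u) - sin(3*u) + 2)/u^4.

Substitution gives 0/0 (the numerator vanishes to order 4).
Expand each term to order u^4: the coefficient of u^4 in -2·√(1 - 3u) is 405/64 and in −sin(3u) is 0.
Lower-order terms cancel with the polynomial part, so the numerator is (405/64)·u^4 + o(u^4), and the limit is (405/64)/(1) = 405/64.

405/64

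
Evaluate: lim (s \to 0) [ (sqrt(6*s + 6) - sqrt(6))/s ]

√(6)/2

A 0/0 form; rationalise with √(6 + 6s) + √6. This collapses the numerator to 6s, leaving 6/(√(6 + 6s) + √6) → 6/(2√6) = √(6)/2.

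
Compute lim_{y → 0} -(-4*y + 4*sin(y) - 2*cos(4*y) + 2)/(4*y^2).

-4

Substitution gives 0/0 (the numerator vanishes to order 2).
Expand each term to order y^2: the coefficient of y^2 in -2·cos(4y) is 16 and in 4·sin(y) is 0.
Lower-order terms cancel with the polynomial part, so the numerator is (16)·y^2 + o(y^2), and the limit is (16)/(-4) = -4.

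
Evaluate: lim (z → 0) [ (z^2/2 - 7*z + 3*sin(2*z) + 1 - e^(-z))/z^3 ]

Substitution gives 0/0 (the numerator vanishes to order 3).
Expand each term to order z^3: the coefficient of z^3 in 3·sin(2z) is -4 and in −e^(-z) is 1/6.
Lower-order terms cancel with the polynomial part, so the numerator is (-23/6)·z^3 + o(z^3), and the limit is (-23/6)/(1) = -23/6.

-23/6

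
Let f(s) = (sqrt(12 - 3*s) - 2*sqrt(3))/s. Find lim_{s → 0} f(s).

A 0/0 form; rationalise with √(12 - 3s) + √12. This collapses the numerator to -3s, leaving -3/(√(12 - 3s) + √12) → -3/(2√12) = -√(3)/4.

-√(3)/4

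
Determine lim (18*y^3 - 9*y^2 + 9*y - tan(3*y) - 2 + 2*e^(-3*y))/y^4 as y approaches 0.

27/4

Substitution gives 0/0 (the numerator vanishes to order 4).
Expand each term to order y^4: the coefficient of y^4 in −tan(3y) is 0 and in 2·e^(-3y) is 27/4.
Lower-order terms cancel with the polynomial part, so the numerator is (27/4)·y^4 + o(y^4), and the limit is (27/4)/(1) = 27/4.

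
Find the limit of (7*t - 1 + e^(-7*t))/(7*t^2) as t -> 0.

Direct substitution gives 0/0.
Apply L'Hôpital: lim (7 - 7*e^(-7*t))/(14*t), still 0/0.
After 2 applications of L'Hôpital's rule the quotient is (49*e^(-7*t))/(14); substituting t = 0 gives 7/2.

7/2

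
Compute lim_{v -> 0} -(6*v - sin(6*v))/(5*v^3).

-36/5

Direct substitution gives 0/0.
Apply L'Hôpital: lim (6 - 6*cos(6*v))/(-15*v^2), still 0/0.
Apply L'Hôpital: lim (36*sin(6*v))/(-30*v), still 0/0.
After 3 applications of L'Hôpital's rule the quotient is (216*cos(6*v))/(-30); substituting v = 0 gives -36/5.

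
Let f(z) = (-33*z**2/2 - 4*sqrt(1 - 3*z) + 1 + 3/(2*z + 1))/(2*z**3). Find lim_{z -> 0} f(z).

-69/8

Substitution gives 0/0; apply L'Hôpital's rule 3 times.
After differentiating numerator and denominator 3 times the quotient is (-144/(2*z + 1)^4 + 81/(2*(1 - 3*z)^(5/2)))/(12); at z = 0 this is -69/8.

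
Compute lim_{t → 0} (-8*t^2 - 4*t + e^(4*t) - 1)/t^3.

Direct substitution gives 0/0.
Apply L'Hôpital: lim (-16*t + 4*e^(4*t) - 4)/(3*t^2), still 0/0.
Apply L'Hôpital: lim (16*e^(4*t) - 16)/(6*t), still 0/0.
After 3 applications of L'Hôpital's rule the quotient is (64*e^(4*t))/(6); substituting t = 0 gives 32/3.

32/3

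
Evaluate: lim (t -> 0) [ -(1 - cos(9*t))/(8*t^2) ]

Substitution gives 0/0.
Use (1 − cos u)/u² → 1/2 with u = 9t: the limit is 9²/(2·(-8)) = -81/16.

-81/16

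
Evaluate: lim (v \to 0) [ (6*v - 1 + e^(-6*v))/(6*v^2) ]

Direct substitution gives 0/0.
Apply L'Hôpital: lim (6 - 6*e^(-6*v))/(12*v), still 0/0.
After 2 applications of L'Hôpital's rule the quotient is (36*e^(-6*v))/(12); substituting v = 0 gives 3.

3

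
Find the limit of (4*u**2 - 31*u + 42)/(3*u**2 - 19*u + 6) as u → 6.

1

Since u = 6 makes numerator and denominator zero, (u - 6) divides both.
Cancelling it gives (4*u - 7)/(3*u - 1); now plug in u = 6 to get 1.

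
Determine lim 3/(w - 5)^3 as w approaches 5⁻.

-∞

As w → 5⁻, (w - 5) → 0⁻, so (w - 5)^3 → 0⁻ and 3/(w - 5)^3 → -∞.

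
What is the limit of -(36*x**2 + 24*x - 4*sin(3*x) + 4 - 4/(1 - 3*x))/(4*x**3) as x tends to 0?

45/2

Substitution gives 0/0 (the numerator vanishes to order 3).
Expand each term to order x^3: the coefficient of x^3 in -4·1/(1 - 3x) is -108 and in -4·sin(3x) is 18.
Lower-order terms cancel with the polynomial part, so the numerator is (-90)·x^3 + o(x^3), and the limit is (-90)/(-4) = 45/2.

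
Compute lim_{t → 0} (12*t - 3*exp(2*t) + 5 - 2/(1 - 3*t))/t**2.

Substitution gives 0/0; apply L'Hôpital's rule 2 times.
After differentiating numerator and denominator 2 times the quotient is (-12*e^(2*t) + 36/(3*t - 1)^3)/(2); at t = 0 this is -24.

-24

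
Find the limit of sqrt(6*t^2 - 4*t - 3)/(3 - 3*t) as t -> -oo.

For large |t|, √(6*t^2 - 4*t - 3) ≈ √6·|t| and the denominator ≈ -3t.
Since t → −∞, |t| = −t, giving −√6/(-3) = √(6)/3.

√(6)/3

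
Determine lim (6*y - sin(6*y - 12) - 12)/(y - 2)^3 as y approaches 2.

Direct substitution gives 0/0.
Apply L'Hôpital: lim (6 - 6*cos(6*y - 12))/(3*(y - 2)^2), still 0/0.
Apply L'Hôpital: lim (36*sin(6*y - 12))/(6*y - 12), still 0/0.
After 3 applications of L'Hôpital's rule the quotient is (216*cos(6*y - 12))/(6); substituting y = 2 gives 36.

36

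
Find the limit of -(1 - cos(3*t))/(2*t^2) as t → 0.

-9/4

Substitution gives 0/0.
Use (1 − cos u)/u² → 1/2 with u = 3t: the limit is 3²/(2·(-2)) = -9/4.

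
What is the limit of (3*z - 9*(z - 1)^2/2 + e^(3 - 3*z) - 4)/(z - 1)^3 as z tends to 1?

Direct substitution gives 0/0.
Apply L'Hôpital: lim (-9*z - 3*e^(3 - 3*z) + 12)/(3*(z - 1)^2), still 0/0.
Apply L'Hôpital: lim (9*e^(3 - 3*z) - 9)/(6*z - 6), still 0/0.
After 3 applications of L'Hôpital's rule the quotient is (-27*e^(3 - 3*z))/(6); substituting z = 1 gives -9/2.

-9/2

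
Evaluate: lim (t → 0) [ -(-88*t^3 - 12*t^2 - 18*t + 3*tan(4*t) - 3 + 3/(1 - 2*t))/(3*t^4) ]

-16

Substitution gives 0/0 (the numerator vanishes to order 4).
Expand each term to order t^4: the coefficient of t^4 in 3·1/(1 - 2t) is 48 and in 3·tan(4t) is 0.
Lower-order terms cancel with the polynomial part, so the numerator is (48)·t^4 + o(t^4), and the limit is (48)/(-3) = -16.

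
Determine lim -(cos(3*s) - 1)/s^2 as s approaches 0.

9/2

Direct substitution gives 0/0.
Apply L'Hôpital: lim (-3*sin(3*s))/(-2*s), still 0/0.
After 2 applications of L'Hôpital's rule the quotient is (-9*cos(3*s))/(-2); substituting s = 0 gives 9/2.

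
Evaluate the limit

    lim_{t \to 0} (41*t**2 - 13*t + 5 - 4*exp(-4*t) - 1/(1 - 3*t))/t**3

Substitution gives 0/0 (the numerator vanishes to order 3).
Expand each term to order t^3: the coefficient of t^3 in −1/(1 - 3t) is -27 and in -4·e^(-4t) is 128/3.
Lower-order terms cancel with the polynomial part, so the numerator is (47/3)·t^3 + o(t^3), and the limit is (47/3)/(1) = 47/3.

47/3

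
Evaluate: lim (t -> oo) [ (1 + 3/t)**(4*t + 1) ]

e^(12)

Let L be the limit and take ln: ln L = lim (4t + 1)·ln(1 + 3/t) = lim (4t + 1)·(3/t + O(1/t²)) = 12.
Hence L = e^(12).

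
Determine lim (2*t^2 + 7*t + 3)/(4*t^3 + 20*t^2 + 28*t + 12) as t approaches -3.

At t = -3 both the top and bottom vanish — a removable singularity. Factoring out (t + 3) from each leaves (2*t + 1)/(4*t^2 + 8*t + 4), which at t = -3 equals -5/16.

-5/16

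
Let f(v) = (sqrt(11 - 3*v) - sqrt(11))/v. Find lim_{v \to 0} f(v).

Substitution gives 0/0. Multiply numerator and denominator by the conjugate √(11 - 3v) + √11.
The numerator becomes (11 - 3v) − 11 = -3v, so the expression simplifies to -3/(√(11 - 3v) + √11).
Letting v → 0 gives -3/(2√11) = -3*√(11)/22.

-3*√(11)/22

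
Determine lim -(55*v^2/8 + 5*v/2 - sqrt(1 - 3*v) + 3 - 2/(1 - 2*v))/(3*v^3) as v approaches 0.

Substitution gives 0/0 (the numerator vanishes to order 3).
Expand each term to order v^3: the coefficient of v^3 in −√(1 - 3v) is 27/16 and in -2·1/(1 - 2v) is -16.
Lower-order terms cancel with the polynomial part, so the numerator is (-229/16)·v^3 + o(v^3), and the limit is (-229/16)/(-3) = 229/48.

229/48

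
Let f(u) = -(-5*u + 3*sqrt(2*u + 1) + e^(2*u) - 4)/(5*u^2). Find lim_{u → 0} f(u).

-1/10

Substitution gives 0/0 (the numerator vanishes to order 2).
Expand each term to order u^2: the coefficient of u^2 in 3·√(1 + 2u) is -3/2 and in e^(2u) is 2.
Lower-order terms cancel with the polynomial part, so the numerator is (1/2)·u^2 + o(u^2), and the limit is (1/2)/(-5) = -1/10.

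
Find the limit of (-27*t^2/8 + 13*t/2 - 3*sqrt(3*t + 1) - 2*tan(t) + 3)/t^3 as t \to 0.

Substitution gives 0/0 (the numerator vanishes to order 3).
Expand each term to order t^3: the coefficient of t^3 in -3·√(1 + 3t) is -81/16 and in -2·tan(t) is -2/3.
Lower-order terms cancel with the polynomial part, so the numerator is (-275/48)·t^3 + o(t^3), and the limit is (-275/48)/(1) = -275/48.

-275/48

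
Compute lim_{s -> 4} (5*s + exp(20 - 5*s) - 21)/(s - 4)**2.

Direct substitution gives 0/0.
Apply L'Hôpital: lim (5 - 5*e^(20 - 5*s))/(2*s - 8), still 0/0.
After 2 applications of L'Hôpital's rule the quotient is (25*e^(20 - 5*s))/(2); substituting s = 4 gives 25/2.

25/2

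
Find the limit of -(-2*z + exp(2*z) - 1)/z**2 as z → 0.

-2

Direct substitution gives 0/0.
Apply L'Hôpital: lim (2*e^(2*z) - 2)/(-2*z), still 0/0.
After 2 applications of L'Hôpital's rule the quotient is (4*e^(2*z))/(-2); substituting z = 0 gives -2.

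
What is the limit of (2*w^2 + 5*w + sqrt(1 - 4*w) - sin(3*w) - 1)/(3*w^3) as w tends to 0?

1/6

Substitution gives 0/0; apply L'Hôpital's rule 3 times.
After differentiating numerator and denominator 3 times the quotient is (27*cos(3*w) - 24/(1 - 4*w)^(5/2))/(18); at w = 0 this is 1/6.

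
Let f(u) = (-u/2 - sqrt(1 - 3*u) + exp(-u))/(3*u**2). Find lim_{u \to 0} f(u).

Substitution gives 0/0 (the numerator vanishes to order 2).
Expand each term to order u^2: the coefficient of u^2 in e^(-u) is 1/2 and in −√(1 - 3u) is 9/8.
Lower-order terms cancel with the polynomial part, so the numerator is (13/8)·u^2 + o(u^2), and the limit is (13/8)/(3) = 13/24.

13/24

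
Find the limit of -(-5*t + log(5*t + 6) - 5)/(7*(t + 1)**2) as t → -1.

Direct substitution gives 0/0.
Apply L'Hôpital: lim (-5 + 5/(5*t + 6))/(-14*t - 14), still 0/0.
After 2 applications of L'Hôpital's rule the quotient is (-25/(5*t + 6)^2)/(-14); substituting t = -1 gives 25/14.

25/14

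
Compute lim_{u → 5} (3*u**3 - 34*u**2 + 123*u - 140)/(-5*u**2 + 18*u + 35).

-1/4

At u = 5 both the top and bottom vanish — a removable singularity. Factoring out (u - 5) from each leaves (3*u^2 - 19*u + 28)/(-5*u - 7), which at u = 5 equals -1/4.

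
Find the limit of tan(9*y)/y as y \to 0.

9

Substitution gives 0/0.
Since tan(u)/u → 1 as u → 0, tan(9y)/(9y) → 1 and the limit is 9.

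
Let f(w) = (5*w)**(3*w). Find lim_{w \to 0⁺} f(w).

Base → 0⁺ and exponent → 0⁺: a 0^0 form.
Take logs: 3w·ln(5w). This is 0·(−∞); rewriting as ln(5w)/(1/(3w)) and applying L'Hôpital gives 0.
Hence the limit is e^0 = 1.

1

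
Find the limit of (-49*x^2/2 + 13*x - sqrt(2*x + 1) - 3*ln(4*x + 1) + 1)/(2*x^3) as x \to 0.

-129/4

Substitution gives 0/0 (the numerator vanishes to order 3).
Expand each term to order x^3: the coefficient of x^3 in −√(1 + 2x) is -1/2 and in -3·ln(1 + 4x) is -64.
Lower-order terms cancel with the polynomial part, so the numerator is (-129/2)·x^3 + o(x^3), and the limit is (-129/2)/(2) = -129/4.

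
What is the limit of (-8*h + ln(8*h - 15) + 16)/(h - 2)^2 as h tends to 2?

Direct substitution gives 0/0.
Apply L'Hôpital: lim (-8 + 8/(8*h - 15))/(2*h - 4), still 0/0.
After 2 applications of L'Hôpital's rule the quotient is (-64/(8*h - 15)^2)/(2); substituting h = 2 gives -32.

-32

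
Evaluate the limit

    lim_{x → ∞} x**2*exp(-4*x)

0

Write as x^2/e^{4x}, an ∞/∞ form.
Exponential growth dominates any polynomial, so repeated L'Hôpital (or the standard result) gives 0.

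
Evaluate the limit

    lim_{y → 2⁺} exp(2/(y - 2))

As y → 2⁺, 2/(y - 2) → +∞, so e^(2/(y - 2)) → ∞.

∞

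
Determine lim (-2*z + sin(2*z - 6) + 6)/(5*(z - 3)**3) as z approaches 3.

Direct substitution gives 0/0.
Apply L'Hôpital: lim (2*cos(2*z - 6) - 2)/(15*(z - 3)^2), still 0/0.
Apply L'Hôpital: lim (-4*sin(2*z - 6))/(30*z - 90), still 0/0.
After 3 applications of L'Hôpital's rule the quotient is (-8*cos(2*z - 6))/(30); substituting z = 3 gives -4/15.

-4/15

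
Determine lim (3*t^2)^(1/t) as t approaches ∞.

Base → ∞ and exponent → 0: an ∞^0 form.
Take logs: (1/t)·ln(3·t^2) = (ln 3 + 2·ln t)/t → 0.
So the limit is e^0 = 1.

1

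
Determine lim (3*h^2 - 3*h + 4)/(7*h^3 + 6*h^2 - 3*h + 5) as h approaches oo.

The denominator has degree 3 and the numerator degree 2. Dividing numerator and denominator by h^3 sends every term to 0 except the leading denominator term, so the limit is 0.

0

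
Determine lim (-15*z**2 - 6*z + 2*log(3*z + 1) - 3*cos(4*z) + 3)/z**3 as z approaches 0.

Substitution gives 0/0; apply L'Hôpital's rule 3 times.
After differentiating numerator and denominator 3 times the quotient is (-192*sin(4*z) + 108/(3*z + 1)^3)/(6); at z = 0 this is 18.

18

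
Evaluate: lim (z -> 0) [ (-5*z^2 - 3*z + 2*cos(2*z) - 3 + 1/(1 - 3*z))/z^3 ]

Substitution gives 0/0 (the numerator vanishes to order 3).
Expand each term to order z^3: the coefficient of z^3 in 1/(1 - 3z) is 27 and in 2·cos(2z) is 0.
Lower-order terms cancel with the polynomial part, so the numerator is (27)·z^3 + o(z^3), and the limit is (27)/(1) = 27.

27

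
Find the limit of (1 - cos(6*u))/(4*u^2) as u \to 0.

Substitution gives 0/0.
Use (1 − cos θ)/θ² → 1/2 with θ = 6u: the limit is 6²/(2·4) = 9/2.

9/2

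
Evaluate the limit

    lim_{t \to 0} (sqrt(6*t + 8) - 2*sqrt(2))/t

3*√(2)/4

A 0/0 form; rationalise with √(8 + 6t) + √8. This collapses the numerator to 6t, leaving 6/(√(8 + 6t) + √8) → 6/(2√8) = 3*√(2)/4.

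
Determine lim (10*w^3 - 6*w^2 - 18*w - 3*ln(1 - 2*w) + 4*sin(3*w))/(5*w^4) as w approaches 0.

Substitution gives 0/0 (the numerator vanishes to order 4).
Expand each term to order w^4: the coefficient of w^4 in 4·sin(3w) is 0 and in -3·ln(1 - 2w) is 12.
Lower-order terms cancel with the polynomial part, so the numerator is (12)·w^4 + o(w^4), and the limit is (12)/(5) = 12/5.

12/5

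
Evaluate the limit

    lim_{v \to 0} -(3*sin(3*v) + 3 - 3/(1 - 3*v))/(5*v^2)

27/5

Substitution gives 0/0; apply L'Hôpital's rule 2 times.
After differentiating numerator and denominator 2 times the quotient is (-27*sin(3*v) + 54/(3*v - 1)^3)/(-10); at v = 0 this is 27/5.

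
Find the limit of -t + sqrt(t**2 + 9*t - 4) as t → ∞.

9/2

An ∞ − ∞ form. Rationalising with the conjugate, the difference becomes (9t - 4) / (√(t^2 + 9*t - 4) + t).
For large t the denominator behaves like 2·t, so the quotient tends to 9/2 = 9/2.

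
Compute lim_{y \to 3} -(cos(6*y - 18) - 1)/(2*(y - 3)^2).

Direct substitution gives 0/0.
Apply L'Hôpital: lim (-6*sin(6*y - 18))/(12 - 4*y), still 0/0.
After 2 applications of L'Hôpital's rule the quotient is (-36*cos(6*y - 18))/(-4); substituting y = 3 gives 9.

9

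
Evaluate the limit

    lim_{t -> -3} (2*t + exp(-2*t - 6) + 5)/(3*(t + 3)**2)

Direct substitution gives 0/0.
Apply L'Hôpital: lim (2 - 2*e^(-2*t - 6))/(6*t + 18), still 0/0.
After 2 applications of L'Hôpital's rule the quotient is (4*e^(-2*t - 6))/(6); substituting t = -3 gives 2/3.

2/3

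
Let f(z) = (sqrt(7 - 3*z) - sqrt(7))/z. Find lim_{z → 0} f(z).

A 0/0 form; rationalise with √(7 - 3z) + √7. This collapses the numerator to -3z, leaving -3/(√(7 - 3z) + √7) → -3/(2√7) = -3*√(7)/14.

-3*√(7)/14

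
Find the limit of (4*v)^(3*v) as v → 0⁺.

1

Base → 0⁺ and exponent → 0⁺: a 0^0 form.
Take logs: 3v·ln(4v). This is 0·(−∞); rewriting as ln(4v)/(1/(3v)) and applying L'Hôpital gives 0.
Hence the limit is e^0 = 1.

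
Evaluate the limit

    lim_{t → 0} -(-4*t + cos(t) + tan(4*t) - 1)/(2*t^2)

1/4

Substitution gives 0/0 (the numerator vanishes to order 2).
Expand each term to order t^2: the coefficient of t^2 in cos(t) is -1/2 and in tan(4t) is 0.
Lower-order terms cancel with the polynomial part, so the numerator is (-1/2)·t^2 + o(t^2), and the limit is (-1/2)/(-2) = 1/4.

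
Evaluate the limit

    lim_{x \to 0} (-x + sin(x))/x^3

Direct substitution gives 0/0.
Apply L'Hôpital: lim (cos(x) - 1)/(3*x^2), still 0/0.
Apply L'Hôpital: lim (-sin(x))/(6*x), still 0/0.
After 3 applications of L'Hôpital's rule the quotient is (-cos(x))/(6); substituting x = 0 gives -1/6.

-1/6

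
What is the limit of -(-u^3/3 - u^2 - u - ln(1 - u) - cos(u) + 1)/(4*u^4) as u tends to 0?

Substitution gives 0/0; apply L'Hôpital's rule 4 times.
After differentiating numerator and denominator 4 times the quotient is (-cos(u) + 6/(u - 1)^4)/(-96); at u = 0 this is -5/96.

-5/96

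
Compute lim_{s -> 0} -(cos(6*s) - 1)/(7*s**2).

18/7

Direct substitution gives 0/0.
Apply L'Hôpital: lim (-6*sin(6*s))/(-14*s), still 0/0.
After 2 applications of L'Hôpital's rule the quotient is (-36*cos(6*s))/(-14); substituting s = 0 gives 18/7.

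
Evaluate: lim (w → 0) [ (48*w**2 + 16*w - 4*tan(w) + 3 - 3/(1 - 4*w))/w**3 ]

-580/3

Substitution gives 0/0 (the numerator vanishes to order 3).
Expand each term to order w^3: the coefficient of w^3 in -3·1/(1 - 4w) is -192 and in -4·tan(w) is -4/3.
Lower-order terms cancel with the polynomial part, so the numerator is (-580/3)·w^3 + o(w^3), and the limit is (-580/3)/(1) = -580/3.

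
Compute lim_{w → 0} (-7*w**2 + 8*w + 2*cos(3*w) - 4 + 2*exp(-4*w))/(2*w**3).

-32/3

Substitution gives 0/0 (the numerator vanishes to order 3).
Expand each term to order w^3: the coefficient of w^3 in 2·cos(3w) is 0 and in 2·e^(-4w) is -64/3.
Lower-order terms cancel with the polynomial part, so the numerator is (-64/3)·w^3 + o(w^3), and the limit is (-64/3)/(2) = -32/3.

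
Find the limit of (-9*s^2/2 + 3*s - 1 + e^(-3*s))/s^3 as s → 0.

Direct substitution gives 0/0.
Apply L'Hôpital: lim (-9*s + 3 - 3*e^(-3*s))/(3*s^2), still 0/0.
Apply L'Hôpital: lim (-9 + 9*e^(-3*s))/(6*s), still 0/0.
After 3 applications of L'Hôpital's rule the quotient is (-27*e^(-3*s))/(6); substituting s = 0 gives -9/2.

-9/2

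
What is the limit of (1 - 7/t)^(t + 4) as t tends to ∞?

e^(-7)

Let L be the limit and take ln: ln L = lim (t + 4)·ln(1 - 7/t) = lim (t + 4)·(-7/t + O(1/t²)) = -7.
Hence L = e^(-7).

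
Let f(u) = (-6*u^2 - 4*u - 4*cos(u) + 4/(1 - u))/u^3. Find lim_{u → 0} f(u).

Substitution gives 0/0 (the numerator vanishes to order 3).
Expand each term to order u^3: the coefficient of u^3 in 4·1/(1 - u) is 4 and in -4·cos(u) is 0.
Lower-order terms cancel with the polynomial part, so the numerator is (4)·u^3 + o(u^3), and the limit is (4)/(1) = 4.

4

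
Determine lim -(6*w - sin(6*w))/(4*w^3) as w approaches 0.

Direct substitution gives 0/0.
Apply L'Hôpital: lim (6 - 6*cos(6*w))/(-12*w^2), still 0/0.
Apply L'Hôpital: lim (36*sin(6*w))/(-24*w), still 0/0.
After 3 applications of L'Hôpital's rule the quotient is (216*cos(6*w))/(-24); substituting w = 0 gives -9.

-9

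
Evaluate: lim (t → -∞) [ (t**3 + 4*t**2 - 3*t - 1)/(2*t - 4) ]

The numerator has higher degree (3 > 1); the quotient behaves like (1/(2))·t^2 for large |t|.
As t → −∞ this diverges to ∞.

∞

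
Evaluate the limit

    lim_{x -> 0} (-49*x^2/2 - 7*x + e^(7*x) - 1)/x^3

343/6

Direct substitution gives 0/0.
Apply L'Hôpital: lim (-49*x + 7*e^(7*x) - 7)/(3*x^2), still 0/0.
Apply L'Hôpital: lim (49*e^(7*x) - 49)/(6*x), still 0/0.
After 3 applications of L'Hôpital's rule the quotient is (343*e^(7*x))/(6); substituting x = 0 gives 343/6.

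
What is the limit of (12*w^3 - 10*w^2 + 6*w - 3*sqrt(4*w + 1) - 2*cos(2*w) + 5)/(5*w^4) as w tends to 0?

86/15

Substitution gives 0/0; apply L'Hôpital's rule 4 times.
After differentiating numerator and denominator 4 times the quotient is (-32*cos(2*w) + 720/(4*w + 1)^(7/2))/(120); at w = 0 this is 86/15.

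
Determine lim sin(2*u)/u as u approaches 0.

2

Substitution gives 0/0.
Write it as (2)·sin(2u)/(2u); since sin(θ)/θ → 1, the limit is 2.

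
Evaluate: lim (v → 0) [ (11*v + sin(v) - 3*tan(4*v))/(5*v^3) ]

-77/6

Substitution gives 0/0; apply L'Hôpital's rule 3 times.
After differentiating numerator and denominator 3 times the quotient is (-cos(v) - 1152*tan(4*v)^4 - 1536*tan(4*v)^2 - 384)/(30); at v = 0 this is -77/6.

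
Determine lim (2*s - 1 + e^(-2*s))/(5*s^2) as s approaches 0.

2/5

Direct substitution gives 0/0.
Apply L'Hôpital: lim (2 - 2*e^(-2*s))/(10*s), still 0/0.
After 2 applications of L'Hôpital's rule the quotient is (4*e^(-2*s))/(10); substituting s = 0 gives 2/5.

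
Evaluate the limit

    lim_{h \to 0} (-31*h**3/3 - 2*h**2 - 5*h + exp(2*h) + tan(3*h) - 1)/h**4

Substitution gives 0/0; apply L'Hôpital's rule 4 times.
After differentiating numerator and denominator 4 times the quotient is (16*e^(2*h) + 1944*tan(3*h)^5 + 3240*tan(3*h)^3 + 1296*tan(3*h))/(24); at h = 0 this is 2/3.

2/3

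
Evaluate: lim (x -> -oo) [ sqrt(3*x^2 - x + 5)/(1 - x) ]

For large |x|, √(3*x^2 - x + 5) ≈ √3·|x| and the denominator ≈ -x.
Since x → −∞, |x| = −x, giving −√3/(-1) = √(3).

√(3)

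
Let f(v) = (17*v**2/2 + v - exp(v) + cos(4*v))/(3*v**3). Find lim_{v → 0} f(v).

-1/18

Substitution gives 0/0 (the numerator vanishes to order 3).
Expand each term to order v^3: the coefficient of v^3 in −e^(v) is -1/6 and in cos(4v) is 0.
Lower-order terms cancel with the polynomial part, so the numerator is (-1/6)·v^3 + o(v^3), and the limit is (-1/6)/(3) = -1/18.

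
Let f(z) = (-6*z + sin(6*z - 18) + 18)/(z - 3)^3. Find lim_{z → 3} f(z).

-36

Direct substitution gives 0/0.
Apply L'Hôpital: lim (6*cos(6*z - 18) - 6)/(3*(z - 3)^2), still 0/0.
Apply L'Hôpital: lim (-36*sin(6*z - 18))/(6*z - 18), still 0/0.
After 3 applications of L'Hôpital's rule the quotient is (-216*cos(6*z - 18))/(6); substituting z = 3 gives -36.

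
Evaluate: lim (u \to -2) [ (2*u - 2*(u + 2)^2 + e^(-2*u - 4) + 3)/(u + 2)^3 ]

-4/3

Direct substitution gives 0/0.
Apply L'Hôpital: lim (-4*u - 2*e^(-2*u - 4) - 6)/(3*(u + 2)^2), still 0/0.
Apply L'Hôpital: lim (4*e^(-2*u - 4) - 4)/(6*u + 12), still 0/0.
After 3 applications of L'Hôpital's rule the quotient is (-8*e^(-2*u - 4))/(6); substituting u = -2 gives -4/3.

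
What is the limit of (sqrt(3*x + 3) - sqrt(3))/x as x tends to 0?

√(3)/2

Substitution gives 0/0. Multiply numerator and denominator by the conjugate √(3 + 3x) + √3.
The numerator becomes (3 + 3x) − 3 = 3x, so the expression simplifies to 3/(√(3 + 3x) + √3).
Letting x → 0 gives 3/(2√3) = √(3)/2.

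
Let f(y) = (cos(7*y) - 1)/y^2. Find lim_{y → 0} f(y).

-49/2

Direct substitution gives 0/0.
Apply L'Hôpital: lim (-7*sin(7*y))/(2*y), still 0/0.
After 2 applications of L'Hôpital's rule the quotient is (-49*cos(7*y))/(2); substituting y = 0 gives -49/2.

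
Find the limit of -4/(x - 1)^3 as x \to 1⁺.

-∞

As x → 1⁺, (x - 1) → 0⁺, so (x - 1)^3 → 0⁺ and -4/(x - 1)^3 → -∞.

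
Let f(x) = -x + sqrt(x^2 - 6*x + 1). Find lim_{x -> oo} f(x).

-3

This has the form ∞ − ∞. Multiply and divide by the conjugate √(x^2 - 6*x + 1) + x.
That gives (-6x + 1) / (√(x^2 - 6*x + 1) + x).
Divide numerator and denominator by x: the limit is -6/(2·1) = -3.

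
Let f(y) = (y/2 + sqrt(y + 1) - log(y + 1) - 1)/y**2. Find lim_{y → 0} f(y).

3/8

Substitution gives 0/0 (the numerator vanishes to order 2).
Expand each term to order y^2: the coefficient of y^2 in √(1 + y) is -1/8 and in −ln(1 + y) is 1/2.
Lower-order terms cancel with the polynomial part, so the numerator is (3/8)·y^2 + o(y^2), and the limit is (3/8)/(1) = 3/8.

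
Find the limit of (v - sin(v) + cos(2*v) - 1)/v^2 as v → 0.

-2

Substitution gives 0/0 (the numerator vanishes to order 2).
Expand each term to order v^2: the coefficient of v^2 in cos(2v) is -2 and in −sin(v) is 0.
Lower-order terms cancel with the polynomial part, so the numerator is (-2)·v^2 + o(v^2), and the limit is (-2)/(1) = -2.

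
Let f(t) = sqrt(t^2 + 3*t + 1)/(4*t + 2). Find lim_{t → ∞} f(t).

1/4

For large |t|, √(t^2 + 3*t + 1) ≈ √1·|t| and the denominator ≈ 4t.
Since t → +∞, |t| = t, giving √1/(4) = 1/4.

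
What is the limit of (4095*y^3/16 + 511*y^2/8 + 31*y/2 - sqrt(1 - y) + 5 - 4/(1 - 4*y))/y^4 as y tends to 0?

-131067/128

Substitution gives 0/0 (the numerator vanishes to order 4).
Expand each term to order y^4: the coefficient of y^4 in −√(1 - y) is 5/128 and in -4·1/(1 - 4y) is -1024.
Lower-order terms cancel with the polynomial part, so the numerator is (-131067/128)·y^4 + o(y^4), and the limit is (-131067/128)/(1) = -131067/128.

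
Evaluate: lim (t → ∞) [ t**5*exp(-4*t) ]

0

Write as t^5/e^{4t}, an ∞/∞ form.
Exponential growth dominates any polynomial, so repeated L'Hôpital (or the standard result) gives 0.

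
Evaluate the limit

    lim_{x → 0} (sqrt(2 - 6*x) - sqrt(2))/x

Substitution gives 0/0. Multiply numerator and denominator by the conjugate √(2 - 6x) + √2.
The numerator becomes (2 - 6x) − 2 = -6x, so the expression simplifies to -6/(√(2 - 6x) + √2).
Letting x → 0 gives -6/(2√2) = -3*√(2)/2.

-3*√(2)/2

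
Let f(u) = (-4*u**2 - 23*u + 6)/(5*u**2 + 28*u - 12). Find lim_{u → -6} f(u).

-25/32

Since u = -6 makes numerator and denominator zero, (u + 6) divides both.
Cancelling it gives (1 - 4*u)/(5*u - 2); now plug in u = -6 to get -25/32.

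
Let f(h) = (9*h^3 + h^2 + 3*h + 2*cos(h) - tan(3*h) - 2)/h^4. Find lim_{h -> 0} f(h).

1/12

Substitution gives 0/0 (the numerator vanishes to order 4).
Expand each term to order h^4: the coefficient of h^4 in −tan(3h) is 0 and in 2·cos(h) is 1/12.
Lower-order terms cancel with the polynomial part, so the numerator is (1/12)·h^4 + o(h^4), and the limit is (1/12)/(1) = 1/12.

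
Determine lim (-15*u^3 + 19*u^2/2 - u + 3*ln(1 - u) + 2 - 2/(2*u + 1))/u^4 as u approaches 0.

Substitution gives 0/0; apply L'Hôpital's rule 4 times.
After differentiating numerator and denominator 4 times the quotient is (-768/(2*u + 1)^5 - 18/(u - 1)^4)/(24); at u = 0 this is -131/4.

-131/4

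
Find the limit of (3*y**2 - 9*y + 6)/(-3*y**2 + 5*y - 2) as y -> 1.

3

Direct substitution gives 0/0, so factor. Both numerator and denominator have (y - 1) as a factor.
After cancelling, the expression reduces to (3*y - 6)/(2 - 3*y).
Substituting y = 1 gives 3.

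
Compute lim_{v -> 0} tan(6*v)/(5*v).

6/5

Substitution gives 0/0.
Since tan(u)/u → 1 as u → 0, tan(6v)/(6v) → 1 and the limit is 6/5.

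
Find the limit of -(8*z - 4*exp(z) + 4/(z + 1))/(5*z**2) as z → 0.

Substitution gives 0/0 (the numerator vanishes to order 2).
Expand each term to order z^2: the coefficient of z^2 in -4·e^(z) is -2 and in 4·1/(1 + z) is 4.
Lower-order terms cancel with the polynomial part, so the numerator is (2)·z^2 + o(z^2), and the limit is (2)/(-5) = -2/5.

-2/5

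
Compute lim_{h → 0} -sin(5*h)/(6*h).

Substitution gives 0/0.
Write it as (5/(-6))·sin(5h)/(5h); since sin(u)/u → 1, the limit is -5/6.

-5/6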